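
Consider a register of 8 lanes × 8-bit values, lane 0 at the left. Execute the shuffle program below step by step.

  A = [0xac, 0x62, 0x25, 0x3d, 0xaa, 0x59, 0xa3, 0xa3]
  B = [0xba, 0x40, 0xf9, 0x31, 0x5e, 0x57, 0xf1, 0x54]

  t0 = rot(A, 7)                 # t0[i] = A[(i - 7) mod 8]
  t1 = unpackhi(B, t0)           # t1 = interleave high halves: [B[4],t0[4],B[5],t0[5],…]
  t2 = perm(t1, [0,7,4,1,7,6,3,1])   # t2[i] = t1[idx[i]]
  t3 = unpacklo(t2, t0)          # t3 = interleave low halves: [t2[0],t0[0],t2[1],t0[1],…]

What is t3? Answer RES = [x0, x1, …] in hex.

RES = [ 0x5e  0x62  0xac  0x25  0xf1  0x3d  0x59  0xaa ]

t0 = [0x62, 0x25, 0x3d, 0xaa, 0x59, 0xa3, 0xa3, 0xac]
t1 = [0x5e, 0x59, 0x57, 0xa3, 0xf1, 0xa3, 0x54, 0xac]
t2 = [0x5e, 0xac, 0xf1, 0x59, 0xac, 0x54, 0xa3, 0x59]
t3 = [0x5e, 0x62, 0xac, 0x25, 0xf1, 0x3d, 0x59, 0xaa]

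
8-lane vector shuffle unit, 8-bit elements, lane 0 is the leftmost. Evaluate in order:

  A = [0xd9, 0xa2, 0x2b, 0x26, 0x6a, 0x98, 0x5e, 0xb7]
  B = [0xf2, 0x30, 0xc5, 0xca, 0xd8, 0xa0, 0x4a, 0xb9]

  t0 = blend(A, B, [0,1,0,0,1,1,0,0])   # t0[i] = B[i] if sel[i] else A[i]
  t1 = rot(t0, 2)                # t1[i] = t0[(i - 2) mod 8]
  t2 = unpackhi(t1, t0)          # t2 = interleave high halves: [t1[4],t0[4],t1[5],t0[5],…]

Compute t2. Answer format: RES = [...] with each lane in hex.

  t0: d9 30 2b 26 d8 a0 5e b7
  t1: 5e b7 d9 30 2b 26 d8 a0
  t2: 2b d8 26 a0 d8 5e a0 b7

RES = [ 0x2b  0xd8  0x26  0xa0  0xd8  0x5e  0xa0  0xb7 ]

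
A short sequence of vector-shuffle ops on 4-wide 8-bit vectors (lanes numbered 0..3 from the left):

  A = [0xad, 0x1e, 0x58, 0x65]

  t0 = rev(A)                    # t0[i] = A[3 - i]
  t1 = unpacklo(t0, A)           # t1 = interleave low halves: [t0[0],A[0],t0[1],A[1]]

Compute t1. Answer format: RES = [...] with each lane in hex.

RES = [ 0x65  0xad  0x58  0x1e ]

t0 = [0x65, 0x58, 0x1e, 0xad]
t1 = [0x65, 0xad, 0x58, 0x1e]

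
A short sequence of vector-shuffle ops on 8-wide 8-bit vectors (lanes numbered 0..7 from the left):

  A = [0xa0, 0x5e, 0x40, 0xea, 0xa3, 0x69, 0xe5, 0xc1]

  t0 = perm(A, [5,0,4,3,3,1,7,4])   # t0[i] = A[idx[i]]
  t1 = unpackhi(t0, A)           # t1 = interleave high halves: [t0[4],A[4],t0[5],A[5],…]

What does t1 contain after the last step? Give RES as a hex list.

RES = [0xea, 0xa3, 0x5e, 0x69, 0xc1, 0xe5, 0xa3, 0xc1]

t0 = [0x69, 0xa0, 0xa3, 0xea, 0xea, 0x5e, 0xc1, 0xa3]
t1 = [0xea, 0xa3, 0x5e, 0x69, 0xc1, 0xe5, 0xa3, 0xc1]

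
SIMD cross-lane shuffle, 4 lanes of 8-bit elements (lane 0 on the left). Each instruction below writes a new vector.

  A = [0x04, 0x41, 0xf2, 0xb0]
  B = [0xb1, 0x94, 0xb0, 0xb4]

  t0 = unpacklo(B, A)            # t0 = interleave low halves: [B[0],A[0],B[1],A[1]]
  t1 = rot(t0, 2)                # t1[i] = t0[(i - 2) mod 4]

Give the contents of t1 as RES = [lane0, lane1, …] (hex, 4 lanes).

t0 = [0xb1, 0x04, 0x94, 0x41]
t1 = [0x94, 0x41, 0xb1, 0x04]

RES = [ 0x94  0x41  0xb1  0x04 ]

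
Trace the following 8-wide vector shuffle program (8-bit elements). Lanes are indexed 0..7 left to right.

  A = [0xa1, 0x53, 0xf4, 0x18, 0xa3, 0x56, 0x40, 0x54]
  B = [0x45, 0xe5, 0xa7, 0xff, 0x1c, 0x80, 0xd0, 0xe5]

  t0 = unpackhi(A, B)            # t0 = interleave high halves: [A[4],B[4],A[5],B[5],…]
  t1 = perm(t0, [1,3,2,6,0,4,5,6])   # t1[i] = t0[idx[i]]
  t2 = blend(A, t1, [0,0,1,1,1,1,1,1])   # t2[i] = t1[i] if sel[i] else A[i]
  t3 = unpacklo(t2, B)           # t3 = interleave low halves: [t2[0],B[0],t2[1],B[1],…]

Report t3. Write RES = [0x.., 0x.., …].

RES = [0xa1, 0x45, 0x53, 0xe5, 0x56, 0xa7, 0x54, 0xff]

→ t0 |a3|1c|56|80|40|d0|54|e5|
→ t1 |1c|80|56|54|a3|40|d0|54|
→ t2 |a1|53|56|54|a3|40|d0|54|
→ t3 |a1|45|53|e5|56|a7|54|ff|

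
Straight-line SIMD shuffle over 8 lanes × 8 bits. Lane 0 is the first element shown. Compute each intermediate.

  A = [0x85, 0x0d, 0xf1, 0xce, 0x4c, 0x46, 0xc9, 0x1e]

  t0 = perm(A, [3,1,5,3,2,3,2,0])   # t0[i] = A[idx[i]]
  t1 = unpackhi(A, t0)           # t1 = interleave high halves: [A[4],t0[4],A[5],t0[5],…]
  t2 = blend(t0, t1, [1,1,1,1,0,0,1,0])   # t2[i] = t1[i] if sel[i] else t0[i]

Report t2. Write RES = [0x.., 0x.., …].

RES = [0x4c, 0xf1, 0x46, 0xce, 0xf1, 0xce, 0x1e, 0x85]

  t0: ce 0d 46 ce f1 ce f1 85
  t1: 4c f1 46 ce c9 f1 1e 85
  t2: 4c f1 46 ce f1 ce 1e 85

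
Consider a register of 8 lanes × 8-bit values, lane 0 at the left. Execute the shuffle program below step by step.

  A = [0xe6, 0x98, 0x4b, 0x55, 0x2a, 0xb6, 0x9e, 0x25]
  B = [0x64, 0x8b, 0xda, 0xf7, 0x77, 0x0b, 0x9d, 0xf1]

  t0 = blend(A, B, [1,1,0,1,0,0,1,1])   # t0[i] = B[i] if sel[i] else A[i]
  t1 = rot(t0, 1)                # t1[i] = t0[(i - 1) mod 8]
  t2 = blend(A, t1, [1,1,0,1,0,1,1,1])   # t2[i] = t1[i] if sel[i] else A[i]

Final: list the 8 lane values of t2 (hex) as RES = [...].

RES = [ 0xf1  0x64  0x4b  0x4b  0x2a  0x2a  0xb6  0x9d ]

  t0: 64 8b 4b f7 2a b6 9d f1
  t1: f1 64 8b 4b f7 2a b6 9d
  t2: f1 64 4b 4b 2a 2a b6 9d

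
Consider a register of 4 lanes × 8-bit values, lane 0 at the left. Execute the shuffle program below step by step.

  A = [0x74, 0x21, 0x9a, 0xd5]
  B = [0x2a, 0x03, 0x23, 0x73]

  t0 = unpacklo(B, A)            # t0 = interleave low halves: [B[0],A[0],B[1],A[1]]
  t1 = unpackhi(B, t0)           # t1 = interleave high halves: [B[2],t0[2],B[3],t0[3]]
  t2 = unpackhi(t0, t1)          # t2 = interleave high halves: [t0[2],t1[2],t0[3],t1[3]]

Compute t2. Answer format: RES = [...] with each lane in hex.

RES = [ 0x03  0x73  0x21  0x21 ]

t0 = [0x2a, 0x74, 0x03, 0x21]
t1 = [0x23, 0x03, 0x73, 0x21]
t2 = [0x03, 0x73, 0x21, 0x21]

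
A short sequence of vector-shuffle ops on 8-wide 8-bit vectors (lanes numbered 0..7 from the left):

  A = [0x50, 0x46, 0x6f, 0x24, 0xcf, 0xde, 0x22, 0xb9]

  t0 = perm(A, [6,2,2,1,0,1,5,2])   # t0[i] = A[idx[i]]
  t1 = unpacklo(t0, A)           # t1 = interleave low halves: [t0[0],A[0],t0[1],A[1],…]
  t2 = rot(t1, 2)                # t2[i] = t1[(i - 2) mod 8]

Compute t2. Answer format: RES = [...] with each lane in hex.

t0 = [0x22, 0x6f, 0x6f, 0x46, 0x50, 0x46, 0xde, 0x6f]
t1 = [0x22, 0x50, 0x6f, 0x46, 0x6f, 0x6f, 0x46, 0x24]
t2 = [0x46, 0x24, 0x22, 0x50, 0x6f, 0x46, 0x6f, 0x6f]

RES = [ 0x46  0x24  0x22  0x50  0x6f  0x46  0x6f  0x6f ]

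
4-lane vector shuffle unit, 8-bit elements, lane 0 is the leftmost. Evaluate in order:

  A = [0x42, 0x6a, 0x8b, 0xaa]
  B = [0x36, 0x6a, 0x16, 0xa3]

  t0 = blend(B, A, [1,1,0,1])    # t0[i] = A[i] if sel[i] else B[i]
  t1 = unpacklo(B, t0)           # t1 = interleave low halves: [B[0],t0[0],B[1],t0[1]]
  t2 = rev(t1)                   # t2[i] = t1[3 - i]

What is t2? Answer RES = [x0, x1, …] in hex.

RES = [0x6a, 0x6a, 0x42, 0x36]

t0 = [0x42, 0x6a, 0x16, 0xaa]
t1 = [0x36, 0x42, 0x6a, 0x6a]
t2 = [0x6a, 0x6a, 0x42, 0x36]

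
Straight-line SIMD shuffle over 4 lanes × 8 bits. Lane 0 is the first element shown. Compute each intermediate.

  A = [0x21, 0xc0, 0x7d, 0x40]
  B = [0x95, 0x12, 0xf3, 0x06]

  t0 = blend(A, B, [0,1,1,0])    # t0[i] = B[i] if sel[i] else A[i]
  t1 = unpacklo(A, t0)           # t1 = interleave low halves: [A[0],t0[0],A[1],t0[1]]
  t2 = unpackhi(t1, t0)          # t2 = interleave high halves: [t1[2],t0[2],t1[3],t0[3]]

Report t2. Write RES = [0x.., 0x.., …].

RES = [0xc0, 0xf3, 0x12, 0x40]

  t0: 21 12 f3 40
  t1: 21 21 c0 12
  t2: c0 f3 12 40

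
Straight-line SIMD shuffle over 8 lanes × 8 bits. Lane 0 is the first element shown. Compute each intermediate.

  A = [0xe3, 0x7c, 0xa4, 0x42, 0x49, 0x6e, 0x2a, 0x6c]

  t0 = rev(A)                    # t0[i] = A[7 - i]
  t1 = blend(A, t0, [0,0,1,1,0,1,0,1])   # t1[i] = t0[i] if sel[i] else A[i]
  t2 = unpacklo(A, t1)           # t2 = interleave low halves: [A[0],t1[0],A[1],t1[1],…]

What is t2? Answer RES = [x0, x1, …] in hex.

t0 = [0x6c, 0x2a, 0x6e, 0x49, 0x42, 0xa4, 0x7c, 0xe3]
t1 = [0xe3, 0x7c, 0x6e, 0x49, 0x49, 0xa4, 0x2a, 0xe3]
t2 = [0xe3, 0xe3, 0x7c, 0x7c, 0xa4, 0x6e, 0x42, 0x49]

RES = [ 0xe3  0xe3  0x7c  0x7c  0xa4  0x6e  0x42  0x49 ]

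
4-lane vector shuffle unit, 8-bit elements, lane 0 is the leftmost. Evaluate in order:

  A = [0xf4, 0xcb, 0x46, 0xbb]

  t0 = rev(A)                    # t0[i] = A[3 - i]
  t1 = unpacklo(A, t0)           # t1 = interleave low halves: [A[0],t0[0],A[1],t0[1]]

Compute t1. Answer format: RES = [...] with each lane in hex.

t0 = [0xbb, 0x46, 0xcb, 0xf4]
t1 = [0xf4, 0xbb, 0xcb, 0x46]

RES = [0xf4, 0xbb, 0xcb, 0x46]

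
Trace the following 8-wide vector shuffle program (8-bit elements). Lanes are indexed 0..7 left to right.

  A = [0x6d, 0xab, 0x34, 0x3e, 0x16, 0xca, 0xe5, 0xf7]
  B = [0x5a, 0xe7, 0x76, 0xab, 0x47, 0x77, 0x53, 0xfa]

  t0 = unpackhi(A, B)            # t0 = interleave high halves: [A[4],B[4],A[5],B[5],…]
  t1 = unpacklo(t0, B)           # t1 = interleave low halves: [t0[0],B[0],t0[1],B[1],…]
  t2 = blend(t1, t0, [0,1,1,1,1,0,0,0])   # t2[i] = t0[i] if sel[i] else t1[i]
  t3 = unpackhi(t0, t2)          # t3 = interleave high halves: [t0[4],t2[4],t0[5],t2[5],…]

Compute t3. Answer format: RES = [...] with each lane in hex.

RES = [ 0xe5  0xe5  0x53  0x76  0xf7  0x77  0xfa  0xab ]

→ t0 |16|47|ca|77|e5|53|f7|fa|
→ t1 |16|5a|47|e7|ca|76|77|ab|
→ t2 |16|47|ca|77|e5|76|77|ab|
→ t3 |e5|e5|53|76|f7|77|fa|ab|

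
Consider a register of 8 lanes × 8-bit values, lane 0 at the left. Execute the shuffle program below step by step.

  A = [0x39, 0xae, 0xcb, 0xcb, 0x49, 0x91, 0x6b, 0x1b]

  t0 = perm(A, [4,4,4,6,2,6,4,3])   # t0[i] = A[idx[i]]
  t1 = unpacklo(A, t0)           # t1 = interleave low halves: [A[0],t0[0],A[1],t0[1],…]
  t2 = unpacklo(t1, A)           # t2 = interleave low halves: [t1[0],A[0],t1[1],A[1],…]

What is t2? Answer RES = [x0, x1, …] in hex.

  t0: 49 49 49 6b cb 6b 49 cb
  t1: 39 49 ae 49 cb 49 cb 6b
  t2: 39 39 49 ae ae cb 49 cb

RES = [ 0x39  0x39  0x49  0xae  0xae  0xcb  0x49  0xcb ]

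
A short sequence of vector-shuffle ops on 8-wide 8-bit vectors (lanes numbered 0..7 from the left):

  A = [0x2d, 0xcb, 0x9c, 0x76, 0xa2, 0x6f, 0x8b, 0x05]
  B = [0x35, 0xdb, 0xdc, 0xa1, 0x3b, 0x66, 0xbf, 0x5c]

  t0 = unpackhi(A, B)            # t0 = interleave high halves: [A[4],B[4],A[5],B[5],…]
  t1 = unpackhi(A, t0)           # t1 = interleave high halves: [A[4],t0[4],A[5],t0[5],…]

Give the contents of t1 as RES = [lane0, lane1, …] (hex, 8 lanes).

t0 = [0xa2, 0x3b, 0x6f, 0x66, 0x8b, 0xbf, 0x05, 0x5c]
t1 = [0xa2, 0x8b, 0x6f, 0xbf, 0x8b, 0x05, 0x05, 0x5c]

RES = [ 0xa2  0x8b  0x6f  0xbf  0x8b  0x05  0x05  0x5c ]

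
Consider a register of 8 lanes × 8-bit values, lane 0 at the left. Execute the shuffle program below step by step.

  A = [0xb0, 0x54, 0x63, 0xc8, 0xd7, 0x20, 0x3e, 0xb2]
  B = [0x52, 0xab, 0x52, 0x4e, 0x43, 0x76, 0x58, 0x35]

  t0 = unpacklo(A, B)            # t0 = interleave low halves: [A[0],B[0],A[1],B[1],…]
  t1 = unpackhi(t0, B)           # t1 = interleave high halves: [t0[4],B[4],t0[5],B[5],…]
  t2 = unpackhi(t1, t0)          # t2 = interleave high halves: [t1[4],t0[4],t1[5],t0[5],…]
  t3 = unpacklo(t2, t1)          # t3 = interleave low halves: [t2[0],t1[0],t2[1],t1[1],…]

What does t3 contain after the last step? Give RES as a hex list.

t0 = [0xb0, 0x52, 0x54, 0xab, 0x63, 0x52, 0xc8, 0x4e]
t1 = [0x63, 0x43, 0x52, 0x76, 0xc8, 0x58, 0x4e, 0x35]
t2 = [0xc8, 0x63, 0x58, 0x52, 0x4e, 0xc8, 0x35, 0x4e]
t3 = [0xc8, 0x63, 0x63, 0x43, 0x58, 0x52, 0x52, 0x76]

RES = [ 0xc8  0x63  0x63  0x43  0x58  0x52  0x52  0x76 ]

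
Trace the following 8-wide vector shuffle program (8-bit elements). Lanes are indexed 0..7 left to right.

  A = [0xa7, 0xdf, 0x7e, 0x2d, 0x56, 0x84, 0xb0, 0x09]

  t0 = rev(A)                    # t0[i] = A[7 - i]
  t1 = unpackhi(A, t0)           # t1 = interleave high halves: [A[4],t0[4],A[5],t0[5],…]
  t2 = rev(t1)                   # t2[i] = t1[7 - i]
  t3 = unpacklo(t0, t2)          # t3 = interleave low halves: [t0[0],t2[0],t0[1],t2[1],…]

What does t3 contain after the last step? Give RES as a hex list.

RES = [ 0x09  0xa7  0xb0  0x09  0x84  0xdf  0x56  0xb0 ]

  t0: 09 b0 84 56 2d 7e df a7
  t1: 56 2d 84 7e b0 df 09 a7
  t2: a7 09 df b0 7e 84 2d 56
  t3: 09 a7 b0 09 84 df 56 b0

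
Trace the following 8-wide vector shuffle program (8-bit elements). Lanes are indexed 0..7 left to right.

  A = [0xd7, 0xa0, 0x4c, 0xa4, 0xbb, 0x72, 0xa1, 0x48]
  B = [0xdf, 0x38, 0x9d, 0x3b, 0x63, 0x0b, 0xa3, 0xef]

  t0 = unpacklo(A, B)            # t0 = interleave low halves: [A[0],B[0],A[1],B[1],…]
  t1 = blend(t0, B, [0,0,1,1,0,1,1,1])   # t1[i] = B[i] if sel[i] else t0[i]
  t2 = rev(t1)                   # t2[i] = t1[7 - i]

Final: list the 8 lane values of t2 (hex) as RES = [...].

  t0: d7 df a0 38 4c 9d a4 3b
  t1: d7 df 9d 3b 4c 0b a3 ef
  t2: ef a3 0b 4c 3b 9d df d7

RES = [0xef, 0xa3, 0x0b, 0x4c, 0x3b, 0x9d, 0xdf, 0xd7]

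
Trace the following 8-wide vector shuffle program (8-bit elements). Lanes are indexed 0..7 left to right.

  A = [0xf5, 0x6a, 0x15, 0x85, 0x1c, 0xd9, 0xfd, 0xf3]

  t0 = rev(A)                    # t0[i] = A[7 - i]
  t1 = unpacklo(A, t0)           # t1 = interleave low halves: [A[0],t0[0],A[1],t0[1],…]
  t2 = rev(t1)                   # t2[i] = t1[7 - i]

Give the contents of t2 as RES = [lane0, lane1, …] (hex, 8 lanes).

→ t0 |f3|fd|d9|1c|85|15|6a|f5|
→ t1 |f5|f3|6a|fd|15|d9|85|1c|
→ t2 |1c|85|d9|15|fd|6a|f3|f5|

RES = [ 0x1c  0x85  0xd9  0x15  0xfd  0x6a  0xf3  0xf5 ]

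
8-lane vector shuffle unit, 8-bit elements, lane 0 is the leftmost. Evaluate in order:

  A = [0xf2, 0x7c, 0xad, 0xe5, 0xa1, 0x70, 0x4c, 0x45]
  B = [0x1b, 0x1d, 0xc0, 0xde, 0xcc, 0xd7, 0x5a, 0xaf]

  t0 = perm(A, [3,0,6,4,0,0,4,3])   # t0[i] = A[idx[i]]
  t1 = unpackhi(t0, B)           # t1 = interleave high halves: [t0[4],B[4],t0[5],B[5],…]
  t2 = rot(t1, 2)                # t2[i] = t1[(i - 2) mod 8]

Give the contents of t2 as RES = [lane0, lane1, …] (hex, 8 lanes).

  t0: e5 f2 4c a1 f2 f2 a1 e5
  t1: f2 cc f2 d7 a1 5a e5 af
  t2: e5 af f2 cc f2 d7 a1 5a

RES = [ 0xe5  0xaf  0xf2  0xcc  0xf2  0xd7  0xa1  0x5a ]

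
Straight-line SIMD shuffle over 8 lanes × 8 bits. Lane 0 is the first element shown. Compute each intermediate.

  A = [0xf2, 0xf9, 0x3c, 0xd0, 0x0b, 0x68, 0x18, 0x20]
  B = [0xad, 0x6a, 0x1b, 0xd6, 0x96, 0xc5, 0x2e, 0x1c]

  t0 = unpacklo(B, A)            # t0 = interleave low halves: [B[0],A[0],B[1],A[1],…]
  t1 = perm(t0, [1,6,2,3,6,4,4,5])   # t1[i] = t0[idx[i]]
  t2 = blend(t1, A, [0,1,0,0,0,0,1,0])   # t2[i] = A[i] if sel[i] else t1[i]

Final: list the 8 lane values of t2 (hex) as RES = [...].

→ t0 |ad|f2|6a|f9|1b|3c|d6|d0|
→ t1 |f2|d6|6a|f9|d6|1b|1b|3c|
→ t2 |f2|f9|6a|f9|d6|1b|18|3c|

RES = [0xf2, 0xf9, 0x6a, 0xf9, 0xd6, 0x1b, 0x18, 0x3c]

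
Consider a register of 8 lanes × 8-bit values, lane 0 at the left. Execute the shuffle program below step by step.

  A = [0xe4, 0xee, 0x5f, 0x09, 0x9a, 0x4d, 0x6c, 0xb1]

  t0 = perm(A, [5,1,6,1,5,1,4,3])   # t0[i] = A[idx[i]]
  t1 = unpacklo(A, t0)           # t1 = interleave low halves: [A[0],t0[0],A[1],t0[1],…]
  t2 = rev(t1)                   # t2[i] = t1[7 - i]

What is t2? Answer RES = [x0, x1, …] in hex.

  t0: 4d ee 6c ee 4d ee 9a 09
  t1: e4 4d ee ee 5f 6c 09 ee
  t2: ee 09 6c 5f ee ee 4d e4

RES = [ 0xee  0x09  0x6c  0x5f  0xee  0xee  0x4d  0xe4 ]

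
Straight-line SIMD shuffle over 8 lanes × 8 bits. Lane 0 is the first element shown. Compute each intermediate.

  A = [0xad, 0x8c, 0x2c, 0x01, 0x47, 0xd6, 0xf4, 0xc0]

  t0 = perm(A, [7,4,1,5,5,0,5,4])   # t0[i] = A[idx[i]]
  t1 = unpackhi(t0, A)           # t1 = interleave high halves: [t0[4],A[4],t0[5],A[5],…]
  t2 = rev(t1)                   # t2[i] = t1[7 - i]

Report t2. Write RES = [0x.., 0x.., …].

RES = [0xc0, 0x47, 0xf4, 0xd6, 0xd6, 0xad, 0x47, 0xd6]

t0 = [0xc0, 0x47, 0x8c, 0xd6, 0xd6, 0xad, 0xd6, 0x47]
t1 = [0xd6, 0x47, 0xad, 0xd6, 0xd6, 0xf4, 0x47, 0xc0]
t2 = [0xc0, 0x47, 0xf4, 0xd6, 0xd6, 0xad, 0x47, 0xd6]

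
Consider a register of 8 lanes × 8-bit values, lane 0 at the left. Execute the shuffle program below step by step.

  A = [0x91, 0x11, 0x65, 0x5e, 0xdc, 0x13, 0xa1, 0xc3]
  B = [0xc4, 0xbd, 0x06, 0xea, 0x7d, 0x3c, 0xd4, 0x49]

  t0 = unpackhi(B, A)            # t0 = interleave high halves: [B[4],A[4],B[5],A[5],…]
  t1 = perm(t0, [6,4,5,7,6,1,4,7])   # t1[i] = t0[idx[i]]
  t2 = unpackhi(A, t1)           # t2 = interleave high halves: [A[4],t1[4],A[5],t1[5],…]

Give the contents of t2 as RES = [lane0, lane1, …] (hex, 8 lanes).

RES = [0xdc, 0x49, 0x13, 0xdc, 0xa1, 0xd4, 0xc3, 0xc3]

→ t0 |7d|dc|3c|13|d4|a1|49|c3|
→ t1 |49|d4|a1|c3|49|dc|d4|c3|
→ t2 |dc|49|13|dc|a1|d4|c3|c3|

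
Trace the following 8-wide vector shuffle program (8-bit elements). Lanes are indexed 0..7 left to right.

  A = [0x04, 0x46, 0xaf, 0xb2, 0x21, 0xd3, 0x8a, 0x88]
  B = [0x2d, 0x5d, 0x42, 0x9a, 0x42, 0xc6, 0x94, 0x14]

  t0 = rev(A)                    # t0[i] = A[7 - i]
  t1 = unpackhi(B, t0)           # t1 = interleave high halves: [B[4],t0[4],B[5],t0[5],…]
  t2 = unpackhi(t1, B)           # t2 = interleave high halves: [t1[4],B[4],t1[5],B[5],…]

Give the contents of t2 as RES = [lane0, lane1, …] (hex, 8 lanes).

RES = [0x94, 0x42, 0x46, 0xc6, 0x14, 0x94, 0x04, 0x14]

→ t0 |88|8a|d3|21|b2|af|46|04|
→ t1 |42|b2|c6|af|94|46|14|04|
→ t2 |94|42|46|c6|14|94|04|14|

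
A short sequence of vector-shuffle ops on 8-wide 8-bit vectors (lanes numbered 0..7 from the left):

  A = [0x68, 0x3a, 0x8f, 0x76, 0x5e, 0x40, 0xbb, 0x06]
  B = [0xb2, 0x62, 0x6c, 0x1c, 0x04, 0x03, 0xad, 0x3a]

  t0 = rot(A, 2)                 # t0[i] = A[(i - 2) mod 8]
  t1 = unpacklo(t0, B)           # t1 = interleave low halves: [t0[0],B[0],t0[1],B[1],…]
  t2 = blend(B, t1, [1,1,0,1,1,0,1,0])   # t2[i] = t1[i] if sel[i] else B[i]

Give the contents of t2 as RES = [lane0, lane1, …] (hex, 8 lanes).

RES = [ 0xbb  0xb2  0x6c  0x62  0x68  0x03  0x3a  0x3a ]

t0 = [0xbb, 0x06, 0x68, 0x3a, 0x8f, 0x76, 0x5e, 0x40]
t1 = [0xbb, 0xb2, 0x06, 0x62, 0x68, 0x6c, 0x3a, 0x1c]
t2 = [0xbb, 0xb2, 0x6c, 0x62, 0x68, 0x03, 0x3a, 0x3a]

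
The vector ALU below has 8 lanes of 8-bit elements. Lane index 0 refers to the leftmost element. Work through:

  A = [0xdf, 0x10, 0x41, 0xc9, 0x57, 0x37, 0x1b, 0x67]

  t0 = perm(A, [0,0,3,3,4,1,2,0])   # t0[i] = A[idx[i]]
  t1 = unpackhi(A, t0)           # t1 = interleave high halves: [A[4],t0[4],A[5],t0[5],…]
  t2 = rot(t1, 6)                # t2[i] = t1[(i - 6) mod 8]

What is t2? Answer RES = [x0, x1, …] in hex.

RES = [ 0x37  0x10  0x1b  0x41  0x67  0xdf  0x57  0x57 ]

→ t0 |df|df|c9|c9|57|10|41|df|
→ t1 |57|57|37|10|1b|41|67|df|
→ t2 |37|10|1b|41|67|df|57|57|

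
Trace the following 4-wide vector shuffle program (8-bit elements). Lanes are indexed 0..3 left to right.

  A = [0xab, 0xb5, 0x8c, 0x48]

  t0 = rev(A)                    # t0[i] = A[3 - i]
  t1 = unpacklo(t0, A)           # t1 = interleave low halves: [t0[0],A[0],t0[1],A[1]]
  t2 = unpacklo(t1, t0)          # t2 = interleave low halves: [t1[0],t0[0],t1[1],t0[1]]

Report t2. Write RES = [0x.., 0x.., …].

→ t0 |48|8c|b5|ab|
→ t1 |48|ab|8c|b5|
→ t2 |48|48|ab|8c|

RES = [0x48, 0x48, 0xab, 0x8c]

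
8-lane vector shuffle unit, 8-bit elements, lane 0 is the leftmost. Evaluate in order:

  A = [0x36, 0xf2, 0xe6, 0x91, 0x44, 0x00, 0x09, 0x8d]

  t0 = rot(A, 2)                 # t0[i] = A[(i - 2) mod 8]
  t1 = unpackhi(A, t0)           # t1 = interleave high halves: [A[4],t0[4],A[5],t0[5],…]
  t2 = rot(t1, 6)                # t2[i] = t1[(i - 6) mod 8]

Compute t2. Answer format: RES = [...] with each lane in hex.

RES = [ 0x00  0x91  0x09  0x44  0x8d  0x00  0x44  0xe6 ]

→ t0 |09|8d|36|f2|e6|91|44|00|
→ t1 |44|e6|00|91|09|44|8d|00|
→ t2 |00|91|09|44|8d|00|44|e6|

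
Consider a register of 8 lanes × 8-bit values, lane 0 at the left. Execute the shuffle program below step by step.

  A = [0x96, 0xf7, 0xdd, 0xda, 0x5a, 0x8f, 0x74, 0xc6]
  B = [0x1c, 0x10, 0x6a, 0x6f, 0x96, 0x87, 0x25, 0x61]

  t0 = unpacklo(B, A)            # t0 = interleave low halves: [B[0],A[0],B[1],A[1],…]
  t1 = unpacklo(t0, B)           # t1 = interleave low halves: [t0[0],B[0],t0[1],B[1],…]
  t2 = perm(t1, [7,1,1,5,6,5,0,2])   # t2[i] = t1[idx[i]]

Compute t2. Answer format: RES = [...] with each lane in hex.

t0 = [0x1c, 0x96, 0x10, 0xf7, 0x6a, 0xdd, 0x6f, 0xda]
t1 = [0x1c, 0x1c, 0x96, 0x10, 0x10, 0x6a, 0xf7, 0x6f]
t2 = [0x6f, 0x1c, 0x1c, 0x6a, 0xf7, 0x6a, 0x1c, 0x96]

RES = [ 0x6f  0x1c  0x1c  0x6a  0xf7  0x6a  0x1c  0x96 ]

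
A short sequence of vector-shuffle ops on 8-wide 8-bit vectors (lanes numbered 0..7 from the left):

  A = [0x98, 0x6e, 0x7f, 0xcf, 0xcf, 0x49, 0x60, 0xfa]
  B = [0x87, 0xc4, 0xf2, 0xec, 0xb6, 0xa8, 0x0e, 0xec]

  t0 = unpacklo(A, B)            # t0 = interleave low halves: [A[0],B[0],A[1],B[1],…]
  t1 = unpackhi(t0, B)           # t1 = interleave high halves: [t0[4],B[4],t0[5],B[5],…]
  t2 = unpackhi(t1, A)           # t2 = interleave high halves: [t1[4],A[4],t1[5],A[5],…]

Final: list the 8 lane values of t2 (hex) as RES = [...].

RES = [0xcf, 0xcf, 0x0e, 0x49, 0xec, 0x60, 0xec, 0xfa]

t0 = [0x98, 0x87, 0x6e, 0xc4, 0x7f, 0xf2, 0xcf, 0xec]
t1 = [0x7f, 0xb6, 0xf2, 0xa8, 0xcf, 0x0e, 0xec, 0xec]
t2 = [0xcf, 0xcf, 0x0e, 0x49, 0xec, 0x60, 0xec, 0xfa]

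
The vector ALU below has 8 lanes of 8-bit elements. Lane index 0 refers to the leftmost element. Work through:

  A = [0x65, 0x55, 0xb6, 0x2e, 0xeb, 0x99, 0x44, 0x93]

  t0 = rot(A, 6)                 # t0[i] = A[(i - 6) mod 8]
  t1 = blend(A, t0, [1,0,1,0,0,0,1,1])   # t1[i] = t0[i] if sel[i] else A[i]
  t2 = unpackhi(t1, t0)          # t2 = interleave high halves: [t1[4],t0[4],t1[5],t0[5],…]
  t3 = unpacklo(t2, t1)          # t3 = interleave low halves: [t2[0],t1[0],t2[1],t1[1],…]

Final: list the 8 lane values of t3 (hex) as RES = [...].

RES = [ 0xeb  0xb6  0x44  0x55  0x99  0xeb  0x93  0x2e ]

→ t0 |b6|2e|eb|99|44|93|65|55|
→ t1 |b6|55|eb|2e|eb|99|65|55|
→ t2 |eb|44|99|93|65|65|55|55|
→ t3 |eb|b6|44|55|99|eb|93|2e|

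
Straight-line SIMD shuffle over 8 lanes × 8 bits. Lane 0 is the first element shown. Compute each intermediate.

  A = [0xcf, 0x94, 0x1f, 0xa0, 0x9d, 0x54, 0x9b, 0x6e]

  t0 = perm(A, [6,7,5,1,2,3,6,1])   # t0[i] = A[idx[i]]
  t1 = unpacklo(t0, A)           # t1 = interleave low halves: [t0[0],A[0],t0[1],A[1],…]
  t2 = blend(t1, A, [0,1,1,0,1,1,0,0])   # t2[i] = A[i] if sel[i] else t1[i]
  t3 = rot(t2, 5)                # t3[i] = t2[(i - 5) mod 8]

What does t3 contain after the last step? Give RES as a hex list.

  t0: 9b 6e 54 94 1f a0 9b 94
  t1: 9b cf 6e 94 54 1f 94 a0
  t2: 9b 94 1f 94 9d 54 94 a0
  t3: 94 9d 54 94 a0 9b 94 1f

RES = [ 0x94  0x9d  0x54  0x94  0xa0  0x9b  0x94  0x1f ]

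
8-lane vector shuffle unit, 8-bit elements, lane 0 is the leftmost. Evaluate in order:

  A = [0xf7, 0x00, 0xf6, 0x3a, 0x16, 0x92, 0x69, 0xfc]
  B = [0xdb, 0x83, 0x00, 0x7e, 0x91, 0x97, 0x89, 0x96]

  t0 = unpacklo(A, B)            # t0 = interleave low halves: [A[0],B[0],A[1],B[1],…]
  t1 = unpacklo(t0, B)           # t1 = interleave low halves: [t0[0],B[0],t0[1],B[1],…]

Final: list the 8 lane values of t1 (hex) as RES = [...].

t0 = [0xf7, 0xdb, 0x00, 0x83, 0xf6, 0x00, 0x3a, 0x7e]
t1 = [0xf7, 0xdb, 0xdb, 0x83, 0x00, 0x00, 0x83, 0x7e]

RES = [ 0xf7  0xdb  0xdb  0x83  0x00  0x00  0x83  0x7e ]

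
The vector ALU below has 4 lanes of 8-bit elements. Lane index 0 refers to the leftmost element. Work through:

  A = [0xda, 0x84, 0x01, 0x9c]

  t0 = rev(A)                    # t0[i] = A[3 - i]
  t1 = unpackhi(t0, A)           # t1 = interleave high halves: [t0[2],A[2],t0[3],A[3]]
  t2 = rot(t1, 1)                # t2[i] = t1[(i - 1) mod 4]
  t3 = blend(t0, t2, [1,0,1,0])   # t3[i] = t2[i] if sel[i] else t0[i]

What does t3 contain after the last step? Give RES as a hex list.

→ t0 |9c|01|84|da|
→ t1 |84|01|da|9c|
→ t2 |9c|84|01|da|
→ t3 |9c|01|01|da|

RES = [0x9c, 0x01, 0x01, 0xda]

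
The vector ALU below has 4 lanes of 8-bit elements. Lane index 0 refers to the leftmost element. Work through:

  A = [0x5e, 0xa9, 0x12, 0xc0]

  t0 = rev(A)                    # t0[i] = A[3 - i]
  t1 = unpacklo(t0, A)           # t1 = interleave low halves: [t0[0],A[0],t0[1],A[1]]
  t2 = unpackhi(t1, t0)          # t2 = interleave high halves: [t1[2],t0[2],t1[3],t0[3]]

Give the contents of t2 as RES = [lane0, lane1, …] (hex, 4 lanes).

RES = [0x12, 0xa9, 0xa9, 0x5e]

t0 = [0xc0, 0x12, 0xa9, 0x5e]
t1 = [0xc0, 0x5e, 0x12, 0xa9]
t2 = [0x12, 0xa9, 0xa9, 0x5e]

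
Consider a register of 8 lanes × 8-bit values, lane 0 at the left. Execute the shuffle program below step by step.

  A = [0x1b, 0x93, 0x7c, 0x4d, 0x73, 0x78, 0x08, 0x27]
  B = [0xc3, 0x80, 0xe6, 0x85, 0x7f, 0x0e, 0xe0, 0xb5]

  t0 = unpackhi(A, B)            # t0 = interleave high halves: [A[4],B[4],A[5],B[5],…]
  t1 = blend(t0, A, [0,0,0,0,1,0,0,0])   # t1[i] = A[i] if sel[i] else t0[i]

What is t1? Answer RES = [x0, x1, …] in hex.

RES = [0x73, 0x7f, 0x78, 0x0e, 0x73, 0xe0, 0x27, 0xb5]

t0 = [0x73, 0x7f, 0x78, 0x0e, 0x08, 0xe0, 0x27, 0xb5]
t1 = [0x73, 0x7f, 0x78, 0x0e, 0x73, 0xe0, 0x27, 0xb5]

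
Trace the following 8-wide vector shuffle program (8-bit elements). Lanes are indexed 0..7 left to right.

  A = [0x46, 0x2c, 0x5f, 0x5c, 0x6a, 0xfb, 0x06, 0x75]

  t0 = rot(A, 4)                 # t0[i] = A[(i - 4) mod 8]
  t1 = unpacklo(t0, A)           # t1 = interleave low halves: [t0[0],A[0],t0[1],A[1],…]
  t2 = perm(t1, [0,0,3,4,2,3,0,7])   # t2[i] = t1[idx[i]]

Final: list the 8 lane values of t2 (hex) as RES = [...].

  t0: 6a fb 06 75 46 2c 5f 5c
  t1: 6a 46 fb 2c 06 5f 75 5c
  t2: 6a 6a 2c 06 fb 2c 6a 5c

RES = [0x6a, 0x6a, 0x2c, 0x06, 0xfb, 0x2c, 0x6a, 0x5c]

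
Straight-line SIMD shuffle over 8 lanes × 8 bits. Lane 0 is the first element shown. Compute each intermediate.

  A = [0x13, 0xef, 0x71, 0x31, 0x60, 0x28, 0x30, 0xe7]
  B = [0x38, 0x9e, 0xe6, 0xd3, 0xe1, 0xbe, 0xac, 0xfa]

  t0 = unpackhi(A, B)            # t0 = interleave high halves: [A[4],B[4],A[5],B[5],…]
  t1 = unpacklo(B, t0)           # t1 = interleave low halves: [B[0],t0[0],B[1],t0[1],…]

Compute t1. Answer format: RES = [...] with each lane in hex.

→ t0 |60|e1|28|be|30|ac|e7|fa|
→ t1 |38|60|9e|e1|e6|28|d3|be|

RES = [0x38, 0x60, 0x9e, 0xe1, 0xe6, 0x28, 0xd3, 0xbe]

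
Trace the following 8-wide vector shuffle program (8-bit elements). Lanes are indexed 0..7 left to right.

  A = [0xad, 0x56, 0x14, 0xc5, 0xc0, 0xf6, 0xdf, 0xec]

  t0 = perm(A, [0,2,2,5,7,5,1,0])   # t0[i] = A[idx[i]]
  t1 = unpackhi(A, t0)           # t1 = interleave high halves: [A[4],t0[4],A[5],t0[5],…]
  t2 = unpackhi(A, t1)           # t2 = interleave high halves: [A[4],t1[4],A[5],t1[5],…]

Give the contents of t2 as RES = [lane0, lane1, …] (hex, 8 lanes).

  t0: ad 14 14 f6 ec f6 56 ad
  t1: c0 ec f6 f6 df 56 ec ad
  t2: c0 df f6 56 df ec ec ad

RES = [ 0xc0  0xdf  0xf6  0x56  0xdf  0xec  0xec  0xad ]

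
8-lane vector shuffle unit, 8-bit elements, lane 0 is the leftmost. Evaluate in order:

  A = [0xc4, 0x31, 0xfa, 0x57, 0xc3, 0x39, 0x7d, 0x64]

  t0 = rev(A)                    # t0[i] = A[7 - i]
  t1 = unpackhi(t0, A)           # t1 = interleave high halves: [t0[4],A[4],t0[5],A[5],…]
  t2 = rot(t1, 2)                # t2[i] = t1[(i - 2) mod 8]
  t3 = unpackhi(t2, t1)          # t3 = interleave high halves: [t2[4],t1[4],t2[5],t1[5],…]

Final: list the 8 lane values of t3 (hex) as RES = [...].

RES = [ 0xfa  0x31  0x39  0x7d  0x31  0xc4  0x7d  0x64 ]

  t0: 64 7d 39 c3 57 fa 31 c4
  t1: 57 c3 fa 39 31 7d c4 64
  t2: c4 64 57 c3 fa 39 31 7d
  t3: fa 31 39 7d 31 c4 7d 64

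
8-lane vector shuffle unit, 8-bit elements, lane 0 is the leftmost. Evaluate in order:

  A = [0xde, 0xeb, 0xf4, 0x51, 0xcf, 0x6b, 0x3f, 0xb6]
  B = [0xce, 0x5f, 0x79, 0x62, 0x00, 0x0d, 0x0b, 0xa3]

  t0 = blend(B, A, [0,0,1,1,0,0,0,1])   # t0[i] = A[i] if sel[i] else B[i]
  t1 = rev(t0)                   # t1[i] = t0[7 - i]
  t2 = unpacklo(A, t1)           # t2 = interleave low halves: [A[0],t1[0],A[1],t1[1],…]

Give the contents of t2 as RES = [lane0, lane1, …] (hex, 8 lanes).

  t0: ce 5f f4 51 00 0d 0b b6
  t1: b6 0b 0d 00 51 f4 5f ce
  t2: de b6 eb 0b f4 0d 51 00

RES = [0xde, 0xb6, 0xeb, 0x0b, 0xf4, 0x0d, 0x51, 0x00]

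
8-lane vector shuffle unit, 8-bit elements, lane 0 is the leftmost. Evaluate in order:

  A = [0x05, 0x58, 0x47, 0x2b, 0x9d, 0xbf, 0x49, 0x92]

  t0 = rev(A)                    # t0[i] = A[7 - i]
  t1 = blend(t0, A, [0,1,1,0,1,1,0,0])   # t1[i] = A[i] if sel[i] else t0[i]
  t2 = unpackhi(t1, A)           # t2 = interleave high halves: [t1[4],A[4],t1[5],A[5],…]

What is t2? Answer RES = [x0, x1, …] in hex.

RES = [ 0x9d  0x9d  0xbf  0xbf  0x58  0x49  0x05  0x92 ]

→ t0 |92|49|bf|9d|2b|47|58|05|
→ t1 |92|58|47|9d|9d|bf|58|05|
→ t2 |9d|9d|bf|bf|58|49|05|92|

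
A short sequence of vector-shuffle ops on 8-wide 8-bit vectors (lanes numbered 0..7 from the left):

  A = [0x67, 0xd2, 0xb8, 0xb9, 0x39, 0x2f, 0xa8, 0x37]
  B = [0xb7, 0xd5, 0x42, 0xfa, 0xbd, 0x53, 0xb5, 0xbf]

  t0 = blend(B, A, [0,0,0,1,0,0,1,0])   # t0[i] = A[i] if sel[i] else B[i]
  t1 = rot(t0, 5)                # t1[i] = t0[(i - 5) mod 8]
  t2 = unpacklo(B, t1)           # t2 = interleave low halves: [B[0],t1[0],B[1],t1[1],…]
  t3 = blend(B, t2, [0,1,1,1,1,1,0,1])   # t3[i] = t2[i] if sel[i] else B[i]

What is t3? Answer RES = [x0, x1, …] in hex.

  t0: b7 d5 42 b9 bd 53 a8 bf
  t1: b9 bd 53 a8 bf b7 d5 42
  t2: b7 b9 d5 bd 42 53 fa a8
  t3: b7 b9 d5 bd 42 53 b5 a8

RES = [0xb7, 0xb9, 0xd5, 0xbd, 0x42, 0x53, 0xb5, 0xa8]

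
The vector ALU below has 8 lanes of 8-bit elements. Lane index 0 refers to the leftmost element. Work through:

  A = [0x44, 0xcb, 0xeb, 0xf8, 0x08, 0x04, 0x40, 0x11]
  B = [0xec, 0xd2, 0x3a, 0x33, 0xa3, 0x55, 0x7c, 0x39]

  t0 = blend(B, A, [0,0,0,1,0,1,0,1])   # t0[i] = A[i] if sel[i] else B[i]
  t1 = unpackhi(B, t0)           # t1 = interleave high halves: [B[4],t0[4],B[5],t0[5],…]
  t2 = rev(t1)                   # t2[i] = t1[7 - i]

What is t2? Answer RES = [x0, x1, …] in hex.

RES = [0x11, 0x39, 0x7c, 0x7c, 0x04, 0x55, 0xa3, 0xa3]

t0 = [0xec, 0xd2, 0x3a, 0xf8, 0xa3, 0x04, 0x7c, 0x11]
t1 = [0xa3, 0xa3, 0x55, 0x04, 0x7c, 0x7c, 0x39, 0x11]
t2 = [0x11, 0x39, 0x7c, 0x7c, 0x04, 0x55, 0xa3, 0xa3]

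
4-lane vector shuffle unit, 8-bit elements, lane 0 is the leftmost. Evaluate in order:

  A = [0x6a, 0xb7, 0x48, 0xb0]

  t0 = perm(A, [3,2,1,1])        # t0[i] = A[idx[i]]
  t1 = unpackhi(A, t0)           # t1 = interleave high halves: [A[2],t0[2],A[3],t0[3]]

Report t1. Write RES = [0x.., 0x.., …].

t0 = [0xb0, 0x48, 0xb7, 0xb7]
t1 = [0x48, 0xb7, 0xb0, 0xb7]

RES = [0x48, 0xb7, 0xb0, 0xb7]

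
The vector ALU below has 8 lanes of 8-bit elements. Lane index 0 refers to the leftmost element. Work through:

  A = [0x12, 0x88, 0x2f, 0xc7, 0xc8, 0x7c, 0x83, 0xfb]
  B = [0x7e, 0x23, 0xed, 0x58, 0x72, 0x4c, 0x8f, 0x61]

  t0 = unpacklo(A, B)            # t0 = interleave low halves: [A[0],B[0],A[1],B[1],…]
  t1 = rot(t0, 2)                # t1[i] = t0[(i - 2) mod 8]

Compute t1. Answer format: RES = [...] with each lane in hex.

RES = [0xc7, 0x58, 0x12, 0x7e, 0x88, 0x23, 0x2f, 0xed]

→ t0 |12|7e|88|23|2f|ed|c7|58|
→ t1 |c7|58|12|7e|88|23|2f|ed|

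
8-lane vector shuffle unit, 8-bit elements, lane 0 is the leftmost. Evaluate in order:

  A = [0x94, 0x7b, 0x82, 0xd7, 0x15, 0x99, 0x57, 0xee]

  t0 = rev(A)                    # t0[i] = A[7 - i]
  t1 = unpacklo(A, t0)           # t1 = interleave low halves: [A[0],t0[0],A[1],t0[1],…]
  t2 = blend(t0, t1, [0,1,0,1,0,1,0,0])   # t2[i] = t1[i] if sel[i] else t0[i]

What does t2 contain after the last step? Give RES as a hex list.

t0 = [0xee, 0x57, 0x99, 0x15, 0xd7, 0x82, 0x7b, 0x94]
t1 = [0x94, 0xee, 0x7b, 0x57, 0x82, 0x99, 0xd7, 0x15]
t2 = [0xee, 0xee, 0x99, 0x57, 0xd7, 0x99, 0x7b, 0x94]

RES = [0xee, 0xee, 0x99, 0x57, 0xd7, 0x99, 0x7b, 0x94]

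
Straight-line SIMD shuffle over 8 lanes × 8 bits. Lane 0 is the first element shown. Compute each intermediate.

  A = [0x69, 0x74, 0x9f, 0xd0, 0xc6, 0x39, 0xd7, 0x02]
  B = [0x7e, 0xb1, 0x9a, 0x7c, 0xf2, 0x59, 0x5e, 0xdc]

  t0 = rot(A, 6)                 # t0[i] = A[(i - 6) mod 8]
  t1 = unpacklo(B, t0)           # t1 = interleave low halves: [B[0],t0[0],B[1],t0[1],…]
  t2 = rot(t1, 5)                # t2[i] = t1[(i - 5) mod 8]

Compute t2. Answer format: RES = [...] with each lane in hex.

RES = [ 0xd0  0x9a  0xc6  0x7c  0x39  0x7e  0x9f  0xb1 ]

t0 = [0x9f, 0xd0, 0xc6, 0x39, 0xd7, 0x02, 0x69, 0x74]
t1 = [0x7e, 0x9f, 0xb1, 0xd0, 0x9a, 0xc6, 0x7c, 0x39]
t2 = [0xd0, 0x9a, 0xc6, 0x7c, 0x39, 0x7e, 0x9f, 0xb1]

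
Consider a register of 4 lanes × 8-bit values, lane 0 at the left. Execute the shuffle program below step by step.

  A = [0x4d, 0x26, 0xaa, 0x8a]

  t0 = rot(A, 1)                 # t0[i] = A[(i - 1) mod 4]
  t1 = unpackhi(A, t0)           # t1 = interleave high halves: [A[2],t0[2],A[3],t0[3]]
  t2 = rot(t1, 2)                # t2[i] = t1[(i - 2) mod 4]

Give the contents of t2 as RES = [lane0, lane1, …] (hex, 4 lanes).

RES = [0x8a, 0xaa, 0xaa, 0x26]

t0 = [0x8a, 0x4d, 0x26, 0xaa]
t1 = [0xaa, 0x26, 0x8a, 0xaa]
t2 = [0x8a, 0xaa, 0xaa, 0x26]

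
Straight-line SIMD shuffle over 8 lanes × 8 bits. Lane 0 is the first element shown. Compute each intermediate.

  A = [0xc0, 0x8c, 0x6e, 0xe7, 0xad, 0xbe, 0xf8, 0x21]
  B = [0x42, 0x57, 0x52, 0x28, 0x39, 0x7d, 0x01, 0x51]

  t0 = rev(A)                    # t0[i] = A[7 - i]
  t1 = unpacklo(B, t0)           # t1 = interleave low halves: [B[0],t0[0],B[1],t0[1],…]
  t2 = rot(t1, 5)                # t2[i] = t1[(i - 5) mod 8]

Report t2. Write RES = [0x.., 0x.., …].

t0 = [0x21, 0xf8, 0xbe, 0xad, 0xe7, 0x6e, 0x8c, 0xc0]
t1 = [0x42, 0x21, 0x57, 0xf8, 0x52, 0xbe, 0x28, 0xad]
t2 = [0xf8, 0x52, 0xbe, 0x28, 0xad, 0x42, 0x21, 0x57]

RES = [ 0xf8  0x52  0xbe  0x28  0xad  0x42  0x21  0x57 ]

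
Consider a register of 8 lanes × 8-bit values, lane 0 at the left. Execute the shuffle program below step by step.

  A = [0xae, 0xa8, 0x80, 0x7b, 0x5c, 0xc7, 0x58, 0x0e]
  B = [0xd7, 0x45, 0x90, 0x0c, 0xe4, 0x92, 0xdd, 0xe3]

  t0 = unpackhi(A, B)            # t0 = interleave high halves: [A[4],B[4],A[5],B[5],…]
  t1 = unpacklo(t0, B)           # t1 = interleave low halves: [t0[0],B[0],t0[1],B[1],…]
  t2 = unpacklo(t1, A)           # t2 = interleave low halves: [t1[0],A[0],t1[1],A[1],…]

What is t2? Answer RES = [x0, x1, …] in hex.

t0 = [0x5c, 0xe4, 0xc7, 0x92, 0x58, 0xdd, 0x0e, 0xe3]
t1 = [0x5c, 0xd7, 0xe4, 0x45, 0xc7, 0x90, 0x92, 0x0c]
t2 = [0x5c, 0xae, 0xd7, 0xa8, 0xe4, 0x80, 0x45, 0x7b]

RES = [ 0x5c  0xae  0xd7  0xa8  0xe4  0x80  0x45  0x7b ]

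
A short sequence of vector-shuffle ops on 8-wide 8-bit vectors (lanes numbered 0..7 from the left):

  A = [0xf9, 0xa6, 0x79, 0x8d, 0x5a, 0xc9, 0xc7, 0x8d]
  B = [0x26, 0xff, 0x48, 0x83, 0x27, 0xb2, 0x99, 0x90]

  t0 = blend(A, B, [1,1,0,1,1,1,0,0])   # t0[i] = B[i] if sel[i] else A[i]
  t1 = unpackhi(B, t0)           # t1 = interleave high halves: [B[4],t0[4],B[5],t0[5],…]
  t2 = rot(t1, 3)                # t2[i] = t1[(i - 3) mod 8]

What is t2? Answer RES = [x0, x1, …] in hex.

t0 = [0x26, 0xff, 0x79, 0x83, 0x27, 0xb2, 0xc7, 0x8d]
t1 = [0x27, 0x27, 0xb2, 0xb2, 0x99, 0xc7, 0x90, 0x8d]
t2 = [0xc7, 0x90, 0x8d, 0x27, 0x27, 0xb2, 0xb2, 0x99]

RES = [ 0xc7  0x90  0x8d  0x27  0x27  0xb2  0xb2  0x99 ]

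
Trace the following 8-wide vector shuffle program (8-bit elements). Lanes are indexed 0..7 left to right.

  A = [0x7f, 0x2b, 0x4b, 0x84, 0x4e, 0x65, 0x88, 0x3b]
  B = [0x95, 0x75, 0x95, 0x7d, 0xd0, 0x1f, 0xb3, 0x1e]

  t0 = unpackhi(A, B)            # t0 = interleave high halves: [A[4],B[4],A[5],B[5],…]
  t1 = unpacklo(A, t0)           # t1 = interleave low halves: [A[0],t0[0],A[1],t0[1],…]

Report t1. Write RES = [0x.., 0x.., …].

  t0: 4e d0 65 1f 88 b3 3b 1e
  t1: 7f 4e 2b d0 4b 65 84 1f

RES = [ 0x7f  0x4e  0x2b  0xd0  0x4b  0x65  0x84  0x1f ]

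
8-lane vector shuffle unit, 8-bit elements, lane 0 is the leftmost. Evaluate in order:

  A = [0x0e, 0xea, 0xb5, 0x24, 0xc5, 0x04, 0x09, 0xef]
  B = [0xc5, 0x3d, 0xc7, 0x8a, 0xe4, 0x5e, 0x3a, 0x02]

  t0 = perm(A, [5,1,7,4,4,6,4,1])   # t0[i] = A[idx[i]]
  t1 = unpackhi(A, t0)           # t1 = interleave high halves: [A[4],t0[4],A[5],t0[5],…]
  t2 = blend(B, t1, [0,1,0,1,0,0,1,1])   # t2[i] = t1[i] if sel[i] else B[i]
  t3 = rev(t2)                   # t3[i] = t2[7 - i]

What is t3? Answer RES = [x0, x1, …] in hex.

t0 = [0x04, 0xea, 0xef, 0xc5, 0xc5, 0x09, 0xc5, 0xea]
t1 = [0xc5, 0xc5, 0x04, 0x09, 0x09, 0xc5, 0xef, 0xea]
t2 = [0xc5, 0xc5, 0xc7, 0x09, 0xe4, 0x5e, 0xef, 0xea]
t3 = [0xea, 0xef, 0x5e, 0xe4, 0x09, 0xc7, 0xc5, 0xc5]

RES = [ 0xea  0xef  0x5e  0xe4  0x09  0xc7  0xc5  0xc5 ]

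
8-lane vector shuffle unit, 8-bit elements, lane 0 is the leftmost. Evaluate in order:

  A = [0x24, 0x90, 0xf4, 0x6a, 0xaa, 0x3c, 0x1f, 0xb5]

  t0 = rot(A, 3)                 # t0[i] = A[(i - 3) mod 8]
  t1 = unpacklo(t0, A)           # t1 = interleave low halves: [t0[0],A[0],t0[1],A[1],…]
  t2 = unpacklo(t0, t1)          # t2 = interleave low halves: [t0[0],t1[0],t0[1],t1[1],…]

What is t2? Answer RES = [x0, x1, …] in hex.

RES = [0x3c, 0x3c, 0x1f, 0x24, 0xb5, 0x1f, 0x24, 0x90]

  t0: 3c 1f b5 24 90 f4 6a aa
  t1: 3c 24 1f 90 b5 f4 24 6a
  t2: 3c 3c 1f 24 b5 1f 24 90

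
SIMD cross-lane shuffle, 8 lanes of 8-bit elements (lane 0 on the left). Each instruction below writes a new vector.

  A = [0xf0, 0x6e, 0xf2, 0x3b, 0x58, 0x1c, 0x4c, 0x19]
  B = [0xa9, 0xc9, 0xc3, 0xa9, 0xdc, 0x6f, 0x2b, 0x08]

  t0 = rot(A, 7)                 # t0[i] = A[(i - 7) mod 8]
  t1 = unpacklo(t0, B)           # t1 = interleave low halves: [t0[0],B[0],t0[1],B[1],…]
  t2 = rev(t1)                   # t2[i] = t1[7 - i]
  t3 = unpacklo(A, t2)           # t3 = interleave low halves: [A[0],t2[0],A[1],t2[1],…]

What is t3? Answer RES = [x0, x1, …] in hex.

t0 = [0x6e, 0xf2, 0x3b, 0x58, 0x1c, 0x4c, 0x19, 0xf0]
t1 = [0x6e, 0xa9, 0xf2, 0xc9, 0x3b, 0xc3, 0x58, 0xa9]
t2 = [0xa9, 0x58, 0xc3, 0x3b, 0xc9, 0xf2, 0xa9, 0x6e]
t3 = [0xf0, 0xa9, 0x6e, 0x58, 0xf2, 0xc3, 0x3b, 0x3b]

RES = [ 0xf0  0xa9  0x6e  0x58  0xf2  0xc3  0x3b  0x3b ]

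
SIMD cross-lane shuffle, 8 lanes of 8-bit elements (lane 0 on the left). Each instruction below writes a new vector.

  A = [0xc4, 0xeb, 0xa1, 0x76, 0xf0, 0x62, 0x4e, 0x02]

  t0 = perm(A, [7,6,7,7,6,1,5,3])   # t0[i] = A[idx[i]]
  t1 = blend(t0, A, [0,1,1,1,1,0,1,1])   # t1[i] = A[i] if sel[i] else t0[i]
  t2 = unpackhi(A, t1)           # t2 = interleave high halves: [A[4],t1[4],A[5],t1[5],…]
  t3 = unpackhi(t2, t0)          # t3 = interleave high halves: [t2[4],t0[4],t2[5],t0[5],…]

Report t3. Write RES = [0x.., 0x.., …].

t0 = [0x02, 0x4e, 0x02, 0x02, 0x4e, 0xeb, 0x62, 0x76]
t1 = [0x02, 0xeb, 0xa1, 0x76, 0xf0, 0xeb, 0x4e, 0x02]
t2 = [0xf0, 0xf0, 0x62, 0xeb, 0x4e, 0x4e, 0x02, 0x02]
t3 = [0x4e, 0x4e, 0x4e, 0xeb, 0x02, 0x62, 0x02, 0x76]

RES = [0x4e, 0x4e, 0x4e, 0xeb, 0x02, 0x62, 0x02, 0x76]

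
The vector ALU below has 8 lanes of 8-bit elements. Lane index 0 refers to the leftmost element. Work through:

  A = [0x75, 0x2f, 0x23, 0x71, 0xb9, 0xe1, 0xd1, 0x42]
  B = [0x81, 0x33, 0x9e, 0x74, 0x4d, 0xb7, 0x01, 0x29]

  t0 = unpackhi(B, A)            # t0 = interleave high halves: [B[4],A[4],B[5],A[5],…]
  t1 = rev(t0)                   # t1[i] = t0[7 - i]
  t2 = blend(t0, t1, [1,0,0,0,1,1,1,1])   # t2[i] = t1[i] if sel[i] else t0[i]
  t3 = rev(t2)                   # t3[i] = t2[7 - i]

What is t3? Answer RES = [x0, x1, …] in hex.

RES = [ 0x4d  0xb9  0xb7  0xe1  0xe1  0xb7  0xb9  0x42 ]

→ t0 |4d|b9|b7|e1|01|d1|29|42|
→ t1 |42|29|d1|01|e1|b7|b9|4d|
→ t2 |42|b9|b7|e1|e1|b7|b9|4d|
→ t3 |4d|b9|b7|e1|e1|b7|b9|42|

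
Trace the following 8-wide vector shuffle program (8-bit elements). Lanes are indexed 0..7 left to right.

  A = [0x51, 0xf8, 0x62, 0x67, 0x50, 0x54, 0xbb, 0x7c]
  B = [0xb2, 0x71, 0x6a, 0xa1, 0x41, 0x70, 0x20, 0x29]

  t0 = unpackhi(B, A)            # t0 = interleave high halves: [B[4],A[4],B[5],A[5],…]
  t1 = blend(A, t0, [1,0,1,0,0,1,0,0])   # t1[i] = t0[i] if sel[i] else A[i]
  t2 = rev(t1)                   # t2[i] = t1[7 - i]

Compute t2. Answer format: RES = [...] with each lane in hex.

t0 = [0x41, 0x50, 0x70, 0x54, 0x20, 0xbb, 0x29, 0x7c]
t1 = [0x41, 0xf8, 0x70, 0x67, 0x50, 0xbb, 0xbb, 0x7c]
t2 = [0x7c, 0xbb, 0xbb, 0x50, 0x67, 0x70, 0xf8, 0x41]

RES = [ 0x7c  0xbb  0xbb  0x50  0x67  0x70  0xf8  0x41 ]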